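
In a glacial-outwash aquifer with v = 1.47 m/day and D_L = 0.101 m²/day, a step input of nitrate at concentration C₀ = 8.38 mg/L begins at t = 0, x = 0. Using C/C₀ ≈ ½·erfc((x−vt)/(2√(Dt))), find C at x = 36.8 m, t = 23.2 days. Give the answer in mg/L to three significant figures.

For a continuous step input, C/C₀ ≈ ½·erfc((x−vt)/(2√(Dt))).
vt = 1.47 × 23.2 = 34.104 m and 2√(Dt) = 2√(0.101 × 23.2) = 3.062 m.
Argument (x−vt)/(2√(Dt)) = (36.8 − 34.104)/3.062 = 0.8805; ½·erfc(0.8805) = 0.1065.
C = 8.38 × 0.1065 = 0.892 mg/L.

0.892 mg/L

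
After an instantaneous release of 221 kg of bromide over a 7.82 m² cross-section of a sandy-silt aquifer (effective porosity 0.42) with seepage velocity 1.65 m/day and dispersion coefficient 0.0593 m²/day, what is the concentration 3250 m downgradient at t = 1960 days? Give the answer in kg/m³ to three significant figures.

1.02 kg/m³

For an instantaneous plane source, C(x,t) = M/(n_e·A·√(4πDt)) · exp(−(x−vt)²/(4Dt)), with n_e·A the pore (flow) area.
Plume center vt = 1.65 × 1960 = 3234 m, so the well at 3250 m is 16 m downgradient of the peak.
√(4πDt) = 38.22 m, giving peak height M/(n_e·A·√(4πDt)) = 221/(0.42 × 7.82 × 38.22) = 1.761 kg/m³.
(x−vt)²/(4Dt) = (16)²/(4 × 0.0593 × 1960) = 0.5506; exp(−0.5506) = 0.5766.
C = 1.761 × 0.5766 = 1.02 kg/m³.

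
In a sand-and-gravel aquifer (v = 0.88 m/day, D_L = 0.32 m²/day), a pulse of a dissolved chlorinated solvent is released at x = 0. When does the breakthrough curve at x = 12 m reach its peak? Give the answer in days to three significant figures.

13.2 days

For the 1D instantaneous-source solution, setting ∂C/∂t = 0 at fixed x gives v²t² + 2Dt − x² = 0, so t = (√(D² + v²x²) − D)/v².
√(D² + v²x²) = √(0.32² + 0.88² × 12²) = 10.56; v² = 0.7744.
t = (10.56 − 0.32)/0.7744 = 13.2 days (vs. the pure-advection estimate x/v = 13.6 d).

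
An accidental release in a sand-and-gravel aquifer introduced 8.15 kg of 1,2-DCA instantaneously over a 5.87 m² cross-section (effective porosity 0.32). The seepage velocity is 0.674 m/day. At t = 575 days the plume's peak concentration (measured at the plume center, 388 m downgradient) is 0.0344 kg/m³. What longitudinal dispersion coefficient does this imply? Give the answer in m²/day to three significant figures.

2.20 m²/day

At the plume center C_max = M/(n_e·A·√(4πDt)), so D = M²/(4πt·(n_e·A·C_max)²).
n_e·A·C_max = 0.32 × 5.87 × 0.0344 = 0.06462 kg/m.
D = 8.15²/(4π × 575 × 0.06462²) = 2.20 m²/day.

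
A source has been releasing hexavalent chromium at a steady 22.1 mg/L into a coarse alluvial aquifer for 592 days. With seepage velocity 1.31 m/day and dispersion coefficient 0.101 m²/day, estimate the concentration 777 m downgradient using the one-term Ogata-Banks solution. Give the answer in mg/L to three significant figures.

For a continuous step input, C/C₀ ≈ ½·erfc((x−vt)/(2√(Dt))).
vt = 1.31 × 592 = 775.52 m and 2√(Dt) = 2√(0.101 × 592) = 15.47 m.
Argument (x−vt)/(2√(Dt)) = (777 − 775.52)/15.47 = 0.09567; ½·erfc(0.09567) = 0.4462.
C = 22.1 × 0.4462 = 9.86 mg/L.

9.86 mg/L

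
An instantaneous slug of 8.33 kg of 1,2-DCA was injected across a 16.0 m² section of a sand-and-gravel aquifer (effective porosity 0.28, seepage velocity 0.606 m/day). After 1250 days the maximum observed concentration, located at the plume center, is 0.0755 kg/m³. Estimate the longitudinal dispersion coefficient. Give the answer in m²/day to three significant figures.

0.0386 m²/day

At the plume center C_max = M/(n_e·A·√(4πDt)), so D = M²/(4πt·(n_e·A·C_max)²).
n_e·A·C_max = 0.28 × 16.0 × 0.0755 = 0.3382 kg/m.
D = 8.33²/(4π × 1250 × 0.3382²) = 0.0386 m²/day.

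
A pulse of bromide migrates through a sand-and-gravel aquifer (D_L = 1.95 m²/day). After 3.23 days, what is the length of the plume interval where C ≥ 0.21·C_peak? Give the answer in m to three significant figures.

12.5 m

The plume is Gaussian with σ = √(2Dt) = √(2 × 1.95 × 3.23) = 3.549 m.
C/C_peak = exp(−Δx²/(2σ²)) = 0.21 ⇒ Δx = σ·√(−2 ln 0.21) = 3.549 × 1.767 = 6.271 m.
Width = 2Δx = 12.5 m.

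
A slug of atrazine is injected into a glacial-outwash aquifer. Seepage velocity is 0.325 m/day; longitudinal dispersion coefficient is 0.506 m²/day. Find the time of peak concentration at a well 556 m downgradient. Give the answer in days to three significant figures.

1710 days

For the 1D instantaneous-source solution, setting ∂C/∂t = 0 at fixed x gives v²t² + 2Dt − x² = 0, so t = (√(D² + v²x²) − D)/v².
√(D² + v²x²) = √(0.506² + 0.325² × 556²) = 180.7; v² = 0.105625.
t = (180.7 − 0.506)/0.105625 = 1710 days (vs. the pure-advection estimate x/v = 1710 d).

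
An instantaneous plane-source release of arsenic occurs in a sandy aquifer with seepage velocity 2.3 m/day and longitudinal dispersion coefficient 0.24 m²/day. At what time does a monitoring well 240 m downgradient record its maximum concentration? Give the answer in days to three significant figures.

For the 1D instantaneous-source solution, setting ∂C/∂t = 0 at fixed x gives v²t² + 2Dt − x² = 0, so t = (√(D² + v²x²) − D)/v².
√(D² + v²x²) = √(0.24² + 2.3² × 240²) = 552.0; v² = 5.29.
t = (552.0 − 0.24)/5.29 = 104 days (vs. the pure-advection estimate x/v = 104 d).

104 days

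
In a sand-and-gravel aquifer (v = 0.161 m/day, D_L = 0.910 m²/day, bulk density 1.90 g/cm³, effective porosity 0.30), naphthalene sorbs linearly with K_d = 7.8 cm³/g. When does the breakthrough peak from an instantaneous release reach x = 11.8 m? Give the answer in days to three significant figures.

2330 days

Retardation factor R = 1 + ρ_b·K_d/n = 1 + 1.90 × 7.8/0.30 = 50.40.
Sorption retards both mechanisms: v_R = v/R = 0.003194 m/day, D_R = D/R = 0.01806 m²/day.
Peak time from v_R²t² + 2D_R t − x² = 0: t = (√(D_R² + v_R²x²) − D_R)/v_R².
√(D_R² + v_R²x²) = √(0.01806² + 0.003194² × 11.8²) = 0.04179; v_R² = 1.020e-05.
t = (0.04179 − 0.01806)/1.020e-05 = 2330 days.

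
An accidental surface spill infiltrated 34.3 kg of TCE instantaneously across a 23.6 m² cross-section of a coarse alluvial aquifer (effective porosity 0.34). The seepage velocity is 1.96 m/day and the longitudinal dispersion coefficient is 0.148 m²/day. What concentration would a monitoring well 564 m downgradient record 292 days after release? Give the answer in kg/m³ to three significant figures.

For an instantaneous plane source, C(x,t) = M/(n_e·A·√(4πDt)) · exp(−(x−vt)²/(4Dt)), with n_e·A the pore (flow) area.
Plume center vt = 1.96 × 292 = 572.32 m, so the well at 564 m is 8.32 m upgradient of the peak.
√(4πDt) = 23.30 m, giving peak height M/(n_e·A·√(4πDt)) = 34.3/(0.34 × 23.6 × 23.30) = 0.1835 kg/m³.
(x−vt)²/(4Dt) = (-8.32)²/(4 × 0.148 × 292) = 0.4004; exp(−0.4004) = 0.6701.
C = 0.1835 × 0.6701 = 0.123 kg/m³.

0.123 kg/m³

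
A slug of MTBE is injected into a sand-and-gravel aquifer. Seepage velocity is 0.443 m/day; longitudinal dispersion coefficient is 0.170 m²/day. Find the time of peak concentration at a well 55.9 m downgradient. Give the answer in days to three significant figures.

For the 1D instantaneous-source solution, setting ∂C/∂t = 0 at fixed x gives v²t² + 2Dt − x² = 0, so t = (√(D² + v²x²) − D)/v².
√(D² + v²x²) = √(0.170² + 0.443² × 55.9²) = 24.76; v² = 0.196249.
t = (24.76 − 0.170)/0.196249 = 125 days (vs. the pure-advection estimate x/v = 126 d).

125 days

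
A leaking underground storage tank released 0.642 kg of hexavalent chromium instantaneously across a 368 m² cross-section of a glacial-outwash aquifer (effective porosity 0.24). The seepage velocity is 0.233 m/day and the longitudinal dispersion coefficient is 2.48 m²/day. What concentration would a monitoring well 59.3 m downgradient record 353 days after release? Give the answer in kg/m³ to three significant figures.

For an instantaneous plane source, C(x,t) = M/(n_e·A·√(4πDt)) · exp(−(x−vt)²/(4Dt)), with n_e·A the pore (flow) area.
Plume center vt = 0.233 × 353 = 82.249 m, so the well at 59.3 m is 22.949 m upgradient of the peak.
√(4πDt) = 104.9 m, giving peak height M/(n_e·A·√(4πDt)) = 0.642/(0.24 × 368 × 104.9) = 6.929e-05 kg/m³.
(x−vt)²/(4Dt) = (-22.949)²/(4 × 2.48 × 353) = 0.1504; exp(−0.1504) = 0.8604.
C = 6.929e-05 × 0.8604 = 5.96e-05 kg/m³.

5.96e-05 kg/m³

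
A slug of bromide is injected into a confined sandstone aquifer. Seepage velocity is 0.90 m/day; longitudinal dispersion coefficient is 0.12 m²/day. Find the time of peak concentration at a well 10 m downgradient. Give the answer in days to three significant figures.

11.0 days

For the 1D instantaneous-source solution, setting ∂C/∂t = 0 at fixed x gives v²t² + 2Dt − x² = 0, so t = (√(D² + v²x²) − D)/v².
√(D² + v²x²) = √(0.12² + 0.90² × 10²) = 9.001; v² = 0.81.
t = (9.001 − 0.12)/0.81 = 11.0 days (vs. the pure-advection estimate x/v = 11.1 d).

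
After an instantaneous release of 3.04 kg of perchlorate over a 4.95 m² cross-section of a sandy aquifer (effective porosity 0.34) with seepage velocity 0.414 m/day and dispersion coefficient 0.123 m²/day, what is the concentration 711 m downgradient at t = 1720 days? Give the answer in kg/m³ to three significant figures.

0.0350 kg/m³

For an instantaneous plane source, C(x,t) = M/(n_e·A·√(4πDt)) · exp(−(x−vt)²/(4Dt)), with n_e·A the pore (flow) area.
Plume center vt = 0.414 × 1720 = 712.08 m, so the well at 711 m is 1.08 m upgradient of the peak.
√(4πDt) = 51.56 m, giving peak height M/(n_e·A·√(4πDt)) = 3.04/(0.34 × 4.95 × 51.56) = 0.03503 kg/m³.
(x−vt)²/(4Dt) = (-1.08)²/(4 × 0.123 × 1720) = 0.001378; exp(−0.001378) = 0.9986.
C = 0.03503 × 0.9986 = 0.0350 kg/m³.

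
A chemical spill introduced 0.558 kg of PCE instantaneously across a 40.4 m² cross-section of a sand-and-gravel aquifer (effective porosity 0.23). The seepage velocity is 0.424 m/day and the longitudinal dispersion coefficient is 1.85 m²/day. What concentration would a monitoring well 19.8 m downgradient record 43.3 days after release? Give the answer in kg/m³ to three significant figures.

For an instantaneous plane source, C(x,t) = M/(n_e·A·√(4πDt)) · exp(−(x−vt)²/(4Dt)), with n_e·A the pore (flow) area.
Plume center vt = 0.424 × 43.3 = 18.3592 m, so the well at 19.8 m is 1.4408 m downgradient of the peak.
√(4πDt) = 31.73 m, giving peak height M/(n_e·A·√(4πDt)) = 0.558/(0.23 × 40.4 × 31.73) = 0.001893 kg/m³.
(x−vt)²/(4Dt) = (1.4408)²/(4 × 1.85 × 43.3) = 0.006479; exp(−0.006479) = 0.9935.
C = 0.001893 × 0.9935 = 0.00188 kg/m³.

0.00188 kg/m³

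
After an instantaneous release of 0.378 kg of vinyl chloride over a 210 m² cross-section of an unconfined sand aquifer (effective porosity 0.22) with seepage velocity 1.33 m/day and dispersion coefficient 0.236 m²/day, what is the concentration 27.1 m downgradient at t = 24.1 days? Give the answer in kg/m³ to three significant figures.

For an instantaneous plane source, C(x,t) = M/(n_e·A·√(4πDt)) · exp(−(x−vt)²/(4Dt)), with n_e·A the pore (flow) area.
Plume center vt = 1.33 × 24.1 = 32.053 m, so the well at 27.1 m is 4.953 m upgradient of the peak.
√(4πDt) = 8.454 m, giving peak height M/(n_e·A·√(4πDt)) = 0.378/(0.22 × 210 × 8.454) = 0.0009678 kg/m³.
(x−vt)²/(4Dt) = (-4.953)²/(4 × 0.236 × 24.1) = 1.078; exp(−1.078) = 0.3403.
C = 0.0009678 × 0.3403 = 0.000329 kg/m³.

0.000329 kg/m³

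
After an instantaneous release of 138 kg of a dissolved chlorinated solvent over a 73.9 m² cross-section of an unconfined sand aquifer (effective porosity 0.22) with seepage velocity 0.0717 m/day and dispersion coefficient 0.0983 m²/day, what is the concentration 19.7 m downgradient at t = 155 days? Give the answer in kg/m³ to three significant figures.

For an instantaneous plane source, C(x,t) = M/(n_e·A·√(4πDt)) · exp(−(x−vt)²/(4Dt)), with n_e·A the pore (flow) area.
Plume center vt = 0.0717 × 155 = 11.1135 m, so the well at 19.7 m is 8.5865 m downgradient of the peak.
√(4πDt) = 13.84 m, giving peak height M/(n_e·A·√(4πDt)) = 138/(0.22 × 73.9 × 13.84) = 0.6133 kg/m³.
(x−vt)²/(4Dt) = (8.5865)²/(4 × 0.0983 × 155) = 1.210; exp(−1.210) = 0.2982.
C = 0.6133 × 0.2982 = 0.183 kg/m³.

0.183 kg/m³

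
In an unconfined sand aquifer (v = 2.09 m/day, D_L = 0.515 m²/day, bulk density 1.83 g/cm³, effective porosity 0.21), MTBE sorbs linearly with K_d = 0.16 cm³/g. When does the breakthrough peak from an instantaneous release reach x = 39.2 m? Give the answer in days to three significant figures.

Retardation factor R = 1 + ρ_b·K_d/n = 1 + 1.83 × 0.16/0.21 = 2.394.
Sorption retards both mechanisms: v_R = v/R = 0.8730 m/day, D_R = D/R = 0.2151 m²/day.
Peak time from v_R²t² + 2D_R t − x² = 0: t = (√(D_R² + v_R²x²) − D_R)/v_R².
√(D_R² + v_R²x²) = √(0.2151² + 0.8730² × 39.2²) = 34.22; v_R² = 0.7621.
t = (34.22 − 0.2151)/0.7621 = 44.6 days.

44.6 days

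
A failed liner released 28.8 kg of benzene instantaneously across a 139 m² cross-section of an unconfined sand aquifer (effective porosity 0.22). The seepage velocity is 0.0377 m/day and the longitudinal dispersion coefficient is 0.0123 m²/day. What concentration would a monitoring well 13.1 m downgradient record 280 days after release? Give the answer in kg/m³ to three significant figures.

0.0895 kg/m³

For an instantaneous plane source, C(x,t) = M/(n_e·A·√(4πDt)) · exp(−(x−vt)²/(4Dt)), with n_e·A the pore (flow) area.
Plume center vt = 0.0377 × 280 = 10.556 m, so the well at 13.1 m is 2.544 m downgradient of the peak.
√(4πDt) = 6.579 m, giving peak height M/(n_e·A·√(4πDt)) = 28.8/(0.22 × 139 × 6.579) = 0.1432 kg/m³.
(x−vt)²/(4Dt) = (2.544)²/(4 × 0.0123 × 280) = 0.4698; exp(−0.4698) = 0.6251.
C = 0.1432 × 0.6251 = 0.0895 kg/m³.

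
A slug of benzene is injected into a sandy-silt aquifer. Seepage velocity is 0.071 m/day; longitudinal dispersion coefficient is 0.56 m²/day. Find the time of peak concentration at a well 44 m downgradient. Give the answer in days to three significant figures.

519 days

For the 1D instantaneous-source solution, setting ∂C/∂t = 0 at fixed x gives v²t² + 2Dt − x² = 0, so t = (√(D² + v²x²) − D)/v².
√(D² + v²x²) = √(0.56² + 0.071² × 44²) = 3.174; v² = 0.005041.
t = (3.174 − 0.56)/0.005041 = 519 days (vs. the pure-advection estimate x/v = 620 d).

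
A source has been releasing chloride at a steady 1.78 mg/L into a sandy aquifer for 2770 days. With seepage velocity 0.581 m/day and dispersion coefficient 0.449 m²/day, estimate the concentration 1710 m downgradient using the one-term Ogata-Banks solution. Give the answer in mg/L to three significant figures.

0.0388 mg/L

For a continuous step input, C/C₀ ≈ ½·erfc((x−vt)/(2√(Dt))).
vt = 0.581 × 2770 = 1609.37 m and 2√(Dt) = 2√(0.449 × 2770) = 70.53 m.
Argument (x−vt)/(2√(Dt)) = (1710 − 1609.37)/70.53 = 1.427; ½·erfc(1.427) = 0.02179.
C = 1.78 × 0.02179 = 0.0388 mg/L.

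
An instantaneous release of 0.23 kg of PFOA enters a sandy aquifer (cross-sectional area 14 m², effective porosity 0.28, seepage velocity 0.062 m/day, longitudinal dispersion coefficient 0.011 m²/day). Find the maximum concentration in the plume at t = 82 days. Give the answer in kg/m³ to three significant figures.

0.0174 kg/m³

The peak of an instantaneous 1D plume sits at x = vt; there the Gaussian factor is 1 and C_max = M/(n_e·A·√(4πDt)), where n_e·A is the pore area the mass is dissolved in.
√(4πDt) = √(4π × 0.011 × 82) = 3.367 m, so C_max = 0.23/(0.28 × 14 × 3.367) = 0.0174 kg/m³.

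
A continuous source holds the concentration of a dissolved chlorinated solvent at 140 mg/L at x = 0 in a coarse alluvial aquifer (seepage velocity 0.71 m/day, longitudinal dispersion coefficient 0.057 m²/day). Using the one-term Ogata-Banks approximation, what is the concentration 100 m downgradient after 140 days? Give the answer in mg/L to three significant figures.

For a continuous step input, C/C₀ ≈ ½·erfc((x−vt)/(2√(Dt))).
vt = 0.71 × 140 = 99.4 m and 2√(Dt) = 2√(0.057 × 140) = 5.650 m.
Argument (x−vt)/(2√(Dt)) = (100 − 99.4)/5.650 = 0.1062; ½·erfc(0.1062) = 0.4403.
C = 140 × 0.4403 = 61.6 mg/L.

61.6 mg/L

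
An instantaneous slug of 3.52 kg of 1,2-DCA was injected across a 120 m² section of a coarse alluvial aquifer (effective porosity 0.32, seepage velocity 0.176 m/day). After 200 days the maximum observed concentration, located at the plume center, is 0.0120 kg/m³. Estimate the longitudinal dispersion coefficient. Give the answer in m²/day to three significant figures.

At the plume center C_max = M/(n_e·A·√(4πDt)), so D = M²/(4πt·(n_e·A·C_max)²).
n_e·A·C_max = 0.32 × 120 × 0.0120 = 0.4608 kg/m.
D = 3.52²/(4π × 200 × 0.4608²) = 0.0232 m²/day.

0.0232 m²/day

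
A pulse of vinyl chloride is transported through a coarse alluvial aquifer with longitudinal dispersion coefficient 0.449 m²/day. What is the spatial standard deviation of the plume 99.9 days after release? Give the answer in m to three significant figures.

9.47 m

Dispersive spreading gives a Gaussian with σ² = 2Dt; advection only shifts the center.
σ = √(2 × 0.449 × 99.9) = 9.47 m.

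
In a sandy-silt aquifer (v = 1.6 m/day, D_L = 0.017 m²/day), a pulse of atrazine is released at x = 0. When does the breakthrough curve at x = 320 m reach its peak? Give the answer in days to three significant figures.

200 days

For the 1D instantaneous-source solution, setting ∂C/∂t = 0 at fixed x gives v²t² + 2Dt − x² = 0, so t = (√(D² + v²x²) − D)/v².
√(D² + v²x²) = √(0.017² + 1.6² × 320²) = 512.0; v² = 2.56.
t = (512.0 − 0.017)/2.56 = 200 days (vs. the pure-advection estimate x/v = 200 d).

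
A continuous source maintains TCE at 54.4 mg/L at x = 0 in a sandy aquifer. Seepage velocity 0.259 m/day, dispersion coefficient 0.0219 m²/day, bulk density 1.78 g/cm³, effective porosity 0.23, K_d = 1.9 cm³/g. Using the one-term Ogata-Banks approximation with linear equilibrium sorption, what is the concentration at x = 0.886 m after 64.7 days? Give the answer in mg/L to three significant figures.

36.2 mg/L

Retardation factor R = 1 + ρ_b·K_d/n = 1 + 1.78 × 1.9/0.23 = 15.70.
Sorption retards both mechanisms: v_R = v/R = 0.01650 m/day, D_R = D/R = 0.001395 m²/day.
v_R·t = 0.01650 × 64.7 = 1.06755 m; 2√(D_R t) = 0.6009 m; argument = (0.886 − 1.06755)/0.6009 = -0.3021.
C = C₀ × ½·erfc(-0.3021) = 54.4 × 0.6654 = 36.2 mg/L.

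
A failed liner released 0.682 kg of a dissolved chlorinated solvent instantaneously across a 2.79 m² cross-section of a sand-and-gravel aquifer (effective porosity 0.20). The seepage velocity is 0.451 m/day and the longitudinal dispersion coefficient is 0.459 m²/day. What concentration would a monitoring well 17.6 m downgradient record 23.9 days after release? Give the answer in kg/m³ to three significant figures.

For an instantaneous plane source, C(x,t) = M/(n_e·A·√(4πDt)) · exp(−(x−vt)²/(4Dt)), with n_e·A the pore (flow) area.
Plume center vt = 0.451 × 23.9 = 10.7789 m, so the well at 17.6 m is 6.8211 m downgradient of the peak.
√(4πDt) = 11.74 m, giving peak height M/(n_e·A·√(4πDt)) = 0.682/(0.20 × 2.79 × 11.74) = 0.1041 kg/m³.
(x−vt)²/(4Dt) = (6.8211)²/(4 × 0.459 × 23.9) = 1.060; exp(−1.060) = 0.3465.
C = 0.1041 × 0.3465 = 0.0361 kg/m³.

0.0361 kg/m³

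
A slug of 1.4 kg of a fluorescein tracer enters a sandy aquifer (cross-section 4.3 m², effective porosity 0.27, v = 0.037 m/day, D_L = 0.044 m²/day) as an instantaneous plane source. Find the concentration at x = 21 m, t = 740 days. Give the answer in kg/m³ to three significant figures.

For an instantaneous plane source, C(x,t) = M/(n_e·A·√(4πDt)) · exp(−(x−vt)²/(4Dt)), with n_e·A the pore (flow) area.
Plume center vt = 0.037 × 740 = 27.38 m, so the well at 21 m is 6.38 m upgradient of the peak.
√(4πDt) = 20.23 m, giving peak height M/(n_e·A·√(4πDt)) = 1.4/(0.27 × 4.3 × 20.23) = 0.05961 kg/m³.
(x−vt)²/(4Dt) = (-6.38)²/(4 × 0.044 × 740) = 0.3125; exp(−0.3125) = 0.7316.
C = 0.05961 × 0.7316 = 0.0436 kg/m³.

0.0436 kg/m³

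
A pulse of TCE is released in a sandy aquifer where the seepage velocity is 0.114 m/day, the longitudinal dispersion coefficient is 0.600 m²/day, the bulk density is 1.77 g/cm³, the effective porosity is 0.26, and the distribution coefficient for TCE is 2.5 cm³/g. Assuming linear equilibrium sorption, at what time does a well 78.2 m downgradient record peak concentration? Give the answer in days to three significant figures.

Retardation factor R = 1 + ρ_b·K_d/n = 1 + 1.77 × 2.5/0.26 = 18.02.
Sorption retards both mechanisms: v_R = v/R = 0.006326 m/day, D_R = D/R = 0.03330 m²/day.
Peak time from v_R²t² + 2D_R t − x² = 0: t = (√(D_R² + v_R²x²) − D_R)/v_R².
√(D_R² + v_R²x²) = √(0.03330² + 0.006326² × 78.2²) = 0.4958; v_R² = 4.002e-05.
t = (0.4958 − 0.03330)/4.002e-05 = 11600 days.

11600 days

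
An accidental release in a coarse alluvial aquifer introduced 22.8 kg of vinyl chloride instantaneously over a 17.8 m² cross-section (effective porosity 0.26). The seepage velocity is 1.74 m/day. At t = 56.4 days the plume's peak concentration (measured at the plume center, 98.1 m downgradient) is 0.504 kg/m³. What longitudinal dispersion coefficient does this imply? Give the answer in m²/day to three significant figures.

At the plume center C_max = M/(n_e·A·√(4πDt)), so D = M²/(4πt·(n_e·A·C_max)²).
n_e·A·C_max = 0.26 × 17.8 × 0.504 = 2.333 kg/m.
D = 22.8²/(4π × 56.4 × 2.333²) = 0.135 m²/day.

0.135 m²/day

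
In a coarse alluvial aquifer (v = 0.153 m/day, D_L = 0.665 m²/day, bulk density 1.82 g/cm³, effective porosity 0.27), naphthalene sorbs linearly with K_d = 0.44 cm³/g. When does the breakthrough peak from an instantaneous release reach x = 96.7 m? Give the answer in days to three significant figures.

2400 days

Retardation factor R = 1 + ρ_b·K_d/n = 1 + 1.82 × 0.44/0.27 = 3.966.
Sorption retards both mechanisms: v_R = v/R = 0.03858 m/day, D_R = D/R = 0.1677 m²/day.
Peak time from v_R²t² + 2D_R t − x² = 0: t = (√(D_R² + v_R²x²) − D_R)/v_R².
√(D_R² + v_R²x²) = √(0.1677² + 0.03858² × 96.7²) = 3.734; v_R² = 0.001488.
t = (3.734 − 0.1677)/0.001488 = 2400 days.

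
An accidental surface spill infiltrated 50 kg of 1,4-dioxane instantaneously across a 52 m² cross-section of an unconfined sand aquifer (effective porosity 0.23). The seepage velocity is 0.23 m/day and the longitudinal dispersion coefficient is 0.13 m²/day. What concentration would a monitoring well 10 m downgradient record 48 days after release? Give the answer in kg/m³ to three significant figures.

For an instantaneous plane source, C(x,t) = M/(n_e·A·√(4πDt)) · exp(−(x−vt)²/(4Dt)), with n_e·A the pore (flow) area.
Plume center vt = 0.23 × 48 = 11.04 m, so the well at 10 m is 1.04 m upgradient of the peak.
√(4πDt) = 8.855 m, giving peak height M/(n_e·A·√(4πDt)) = 50/(0.23 × 52 × 8.855) = 0.4721 kg/m³.
(x−vt)²/(4Dt) = (-1.04)²/(4 × 0.13 × 48) = 0.04333; exp(−0.04333) = 0.9576.
C = 0.4721 × 0.9576 = 0.452 kg/m³.

0.452 kg/m³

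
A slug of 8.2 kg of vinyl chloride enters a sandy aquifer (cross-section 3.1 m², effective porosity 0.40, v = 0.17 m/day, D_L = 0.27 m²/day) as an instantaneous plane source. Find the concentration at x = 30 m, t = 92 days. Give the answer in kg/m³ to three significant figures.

For an instantaneous plane source, C(x,t) = M/(n_e·A·√(4πDt)) · exp(−(x−vt)²/(4Dt)), with n_e·A the pore (flow) area.
Plume center vt = 0.17 × 92 = 15.64 m, so the well at 30 m is 14.36 m downgradient of the peak.
√(4πDt) = 17.67 m, giving peak height M/(n_e·A·√(4πDt)) = 8.2/(0.40 × 3.1 × 17.67) = 0.3742 kg/m³.
(x−vt)²/(4Dt) = (14.36)²/(4 × 0.27 × 92) = 2.075; exp(−2.075) = 0.1256.
C = 0.3742 × 0.1256 = 0.0470 kg/m³.

0.0470 kg/m³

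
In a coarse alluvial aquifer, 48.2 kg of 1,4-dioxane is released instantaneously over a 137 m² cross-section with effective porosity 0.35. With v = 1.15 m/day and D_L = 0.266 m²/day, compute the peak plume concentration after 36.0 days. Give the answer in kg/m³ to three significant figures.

The peak of an instantaneous 1D plume sits at x = vt; there the Gaussian factor is 1 and C_max = M/(n_e·A·√(4πDt)), where n_e·A is the pore area the mass is dissolved in.
√(4πDt) = √(4π × 0.266 × 36.0) = 10.97 m, so C_max = 48.2/(0.35 × 137 × 10.97) = 0.0916 kg/m³.

0.0916 kg/m³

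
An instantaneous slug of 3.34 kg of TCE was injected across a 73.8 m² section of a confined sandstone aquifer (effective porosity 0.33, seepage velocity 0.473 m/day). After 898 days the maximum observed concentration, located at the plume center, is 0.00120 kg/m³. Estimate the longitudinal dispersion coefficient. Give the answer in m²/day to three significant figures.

1.16 m²/day

At the plume center C_max = M/(n_e·A·√(4πDt)), so D = M²/(4πt·(n_e·A·C_max)²).
n_e·A·C_max = 0.33 × 73.8 × 0.00120 = 0.02922 kg/m.
D = 3.34²/(4π × 898 × 0.02922²) = 1.16 m²/day.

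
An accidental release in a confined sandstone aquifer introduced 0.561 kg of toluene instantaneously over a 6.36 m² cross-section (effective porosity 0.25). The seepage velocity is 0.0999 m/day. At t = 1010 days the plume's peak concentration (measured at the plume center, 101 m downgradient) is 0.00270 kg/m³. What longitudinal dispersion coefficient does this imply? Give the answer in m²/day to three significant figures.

At the plume center C_max = M/(n_e·A·√(4πDt)), so D = M²/(4πt·(n_e·A·C_max)²).
n_e·A·C_max = 0.25 × 6.36 × 0.00270 = 0.004293 kg/m.
D = 0.561²/(4π × 1010 × 0.004293²) = 1.35 m²/day.

1.35 m²/day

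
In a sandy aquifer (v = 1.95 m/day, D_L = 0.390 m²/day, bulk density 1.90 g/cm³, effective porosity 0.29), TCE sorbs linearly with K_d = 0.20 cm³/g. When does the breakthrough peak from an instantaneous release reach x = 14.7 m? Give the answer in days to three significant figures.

Retardation factor R = 1 + ρ_b·K_d/n = 1 + 1.90 × 0.20/0.29 = 2.310.
Sorption retards both mechanisms: v_R = v/R = 0.8442 m/day, D_R = D/R = 0.1688 m²/day.
Peak time from v_R²t² + 2D_R t − x² = 0: t = (√(D_R² + v_R²x²) − D_R)/v_R².
√(D_R² + v_R²x²) = √(0.1688² + 0.8442² × 14.7²) = 12.41; v_R² = 0.7127.
t = (12.41 − 0.1688)/0.7127 = 17.2 days.

17.2 days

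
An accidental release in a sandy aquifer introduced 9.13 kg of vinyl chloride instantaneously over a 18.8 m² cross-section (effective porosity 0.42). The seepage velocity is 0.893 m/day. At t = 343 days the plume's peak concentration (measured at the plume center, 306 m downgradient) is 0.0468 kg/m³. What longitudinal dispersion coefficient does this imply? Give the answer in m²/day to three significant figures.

0.142 m²/day

At the plume center C_max = M/(n_e·A·√(4πDt)), so D = M²/(4πt·(n_e·A·C_max)²).
n_e·A·C_max = 0.42 × 18.8 × 0.0468 = 0.3695 kg/m.
D = 9.13²/(4π × 343 × 0.3695²) = 0.142 m²/day.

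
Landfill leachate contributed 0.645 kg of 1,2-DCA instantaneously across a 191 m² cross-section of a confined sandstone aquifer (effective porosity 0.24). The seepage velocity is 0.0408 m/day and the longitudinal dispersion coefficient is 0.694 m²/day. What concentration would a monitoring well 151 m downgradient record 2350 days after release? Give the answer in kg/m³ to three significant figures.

6.17e-05 kg/m³

For an instantaneous plane source, C(x,t) = M/(n_e·A·√(4πDt)) · exp(−(x−vt)²/(4Dt)), with n_e·A the pore (flow) area.
Plume center vt = 0.0408 × 2350 = 95.88 m, so the well at 151 m is 55.12 m downgradient of the peak.
√(4πDt) = 143.2 m, giving peak height M/(n_e·A·√(4πDt)) = 0.645/(0.24 × 191 × 143.2) = 9.826e-05 kg/m³.
(x−vt)²/(4Dt) = (55.12)²/(4 × 0.694 × 2350) = 0.4657; exp(−0.4657) = 0.6277.
C = 9.826e-05 × 0.6277 = 6.17e-05 kg/m³.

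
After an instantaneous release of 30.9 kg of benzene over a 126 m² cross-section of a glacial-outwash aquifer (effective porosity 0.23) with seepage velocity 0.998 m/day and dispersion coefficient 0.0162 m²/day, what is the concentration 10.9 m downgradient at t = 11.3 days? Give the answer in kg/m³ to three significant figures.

0.579 kg/m³

For an instantaneous plane source, C(x,t) = M/(n_e·A·√(4πDt)) · exp(−(x−vt)²/(4Dt)), with n_e·A the pore (flow) area.
Plume center vt = 0.998 × 11.3 = 11.2774 m, so the well at 10.9 m is 0.3774 m upgradient of the peak.
√(4πDt) = 1.517 m, giving peak height M/(n_e·A·√(4πDt)) = 30.9/(0.23 × 126 × 1.517) = 0.7029 kg/m³.
(x−vt)²/(4Dt) = (-0.3774)²/(4 × 0.0162 × 11.3) = 0.1945; exp(−0.1945) = 0.8232.
C = 0.7029 × 0.8232 = 0.579 kg/m³.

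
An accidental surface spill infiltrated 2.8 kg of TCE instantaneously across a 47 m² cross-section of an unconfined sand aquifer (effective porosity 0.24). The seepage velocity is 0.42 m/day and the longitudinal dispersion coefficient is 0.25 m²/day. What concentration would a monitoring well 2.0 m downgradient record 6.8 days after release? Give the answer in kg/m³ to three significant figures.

For an instantaneous plane source, C(x,t) = M/(n_e·A·√(4πDt)) · exp(−(x−vt)²/(4Dt)), with n_e·A the pore (flow) area.
Plume center vt = 0.42 × 6.8 = 2.856 m, so the well at 2.0 m is 0.856 m upgradient of the peak.
√(4πDt) = 4.622 m, giving peak height M/(n_e·A·√(4πDt)) = 2.8/(0.24 × 47 × 4.622) = 0.05371 kg/m³.
(x−vt)²/(4Dt) = (-0.856)²/(4 × 0.25 × 6.8) = 0.1078; exp(−0.1078) = 0.8978.
C = 0.05371 × 0.8978 = 0.0482 kg/m³.

0.0482 kg/m³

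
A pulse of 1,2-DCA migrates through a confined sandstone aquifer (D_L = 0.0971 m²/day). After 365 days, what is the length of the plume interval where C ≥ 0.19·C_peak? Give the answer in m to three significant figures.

The plume is Gaussian with σ = √(2Dt) = √(2 × 0.0971 × 365) = 8.419 m.
C/C_peak = exp(−Δx²/(2σ²)) = 0.19 ⇒ Δx = σ·√(−2 ln 0.19) = 8.419 × 1.822 = 15.34 m.
Width = 2Δx = 30.7 m.

30.7 m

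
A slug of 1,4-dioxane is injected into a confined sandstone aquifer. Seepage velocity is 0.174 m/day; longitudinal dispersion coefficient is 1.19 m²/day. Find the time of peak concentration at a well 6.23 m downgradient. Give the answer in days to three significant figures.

13.9 days

For the 1D instantaneous-source solution, setting ∂C/∂t = 0 at fixed x gives v²t² + 2Dt − x² = 0, so t = (√(D² + v²x²) − D)/v².
√(D² + v²x²) = √(1.19² + 0.174² × 6.23²) = 1.610; v² = 0.030276.
t = (1.610 − 1.19)/0.030276 = 13.9 days (vs. the pure-advection estimate x/v = 35.8 d).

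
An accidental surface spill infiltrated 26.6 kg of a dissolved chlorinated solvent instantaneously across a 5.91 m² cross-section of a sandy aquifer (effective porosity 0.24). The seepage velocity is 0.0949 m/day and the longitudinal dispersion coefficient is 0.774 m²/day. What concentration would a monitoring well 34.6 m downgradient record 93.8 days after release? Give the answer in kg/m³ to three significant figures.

0.0639 kg/m³

For an instantaneous plane source, C(x,t) = M/(n_e·A·√(4πDt)) · exp(−(x−vt)²/(4Dt)), with n_e·A the pore (flow) area.
Plume center vt = 0.0949 × 93.8 = 8.90162 m, so the well at 34.6 m is 25.69838 m downgradient of the peak.
√(4πDt) = 30.20 m, giving peak height M/(n_e·A·√(4πDt)) = 26.6/(0.24 × 5.91 × 30.20) = 0.6210 kg/m³.
(x−vt)²/(4Dt) = (25.69838)²/(4 × 0.774 × 93.8) = 2.274; exp(−2.274) = 0.1029.
C = 0.6210 × 0.1029 = 0.0639 kg/m³.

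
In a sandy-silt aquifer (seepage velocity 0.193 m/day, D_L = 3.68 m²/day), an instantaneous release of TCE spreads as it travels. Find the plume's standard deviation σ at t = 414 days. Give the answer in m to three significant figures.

55.2 m

Dispersive spreading gives a Gaussian with σ² = 2Dt; advection only shifts the center.
σ = √(2 × 3.68 × 414) = 55.2 m.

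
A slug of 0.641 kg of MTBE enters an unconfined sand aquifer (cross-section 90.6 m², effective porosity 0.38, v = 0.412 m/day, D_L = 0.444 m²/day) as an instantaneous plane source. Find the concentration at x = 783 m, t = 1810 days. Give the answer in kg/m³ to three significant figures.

For an instantaneous plane source, C(x,t) = M/(n_e·A·√(4πDt)) · exp(−(x−vt)²/(4Dt)), with n_e·A the pore (flow) area.
Plume center vt = 0.412 × 1810 = 745.72 m, so the well at 783 m is 37.28 m downgradient of the peak.
√(4πDt) = 100.5 m, giving peak height M/(n_e·A·√(4πDt)) = 0.641/(0.38 × 90.6 × 100.5) = 0.0001853 kg/m³.
(x−vt)²/(4Dt) = (37.28)²/(4 × 0.444 × 1810) = 0.4323; exp(−0.4323) = 0.6490.
C = 0.0001853 × 0.6490 = 0.000120 kg/m³.

0.000120 kg/m³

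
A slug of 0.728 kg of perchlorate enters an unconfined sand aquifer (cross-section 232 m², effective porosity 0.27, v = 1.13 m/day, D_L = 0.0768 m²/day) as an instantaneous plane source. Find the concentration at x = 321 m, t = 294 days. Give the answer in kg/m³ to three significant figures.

0.000171 kg/m³

For an instantaneous plane source, C(x,t) = M/(n_e·A·√(4πDt)) · exp(−(x−vt)²/(4Dt)), with n_e·A the pore (flow) area.
Plume center vt = 1.13 × 294 = 332.22 m, so the well at 321 m is 11.22 m upgradient of the peak.
√(4πDt) = 16.84 m, giving peak height M/(n_e·A·√(4πDt)) = 0.728/(0.27 × 232 × 16.84) = 0.0006901 kg/m³.
(x−vt)²/(4Dt) = (-11.22)²/(4 × 0.0768 × 294) = 1.394; exp(−1.394) = 0.2481.
C = 0.0006901 × 0.2481 = 0.000171 kg/m³.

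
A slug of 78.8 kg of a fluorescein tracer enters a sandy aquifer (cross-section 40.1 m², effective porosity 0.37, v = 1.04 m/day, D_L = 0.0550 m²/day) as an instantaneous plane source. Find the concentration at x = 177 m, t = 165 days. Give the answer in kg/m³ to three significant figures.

For an instantaneous plane source, C(x,t) = M/(n_e·A·√(4πDt)) · exp(−(x−vt)²/(4Dt)), with n_e·A the pore (flow) area.
Plume center vt = 1.04 × 165 = 171.6 m, so the well at 177 m is 5.4 m downgradient of the peak.
√(4πDt) = 10.68 m, giving peak height M/(n_e·A·√(4πDt)) = 78.8/(0.37 × 40.1 × 10.68) = 0.4973 kg/m³.
(x−vt)²/(4Dt) = (5.4)²/(4 × 0.0550 × 165) = 0.8033; exp(−0.8033) = 0.4478.
C = 0.4973 × 0.4478 = 0.223 kg/m³.

0.223 kg/m³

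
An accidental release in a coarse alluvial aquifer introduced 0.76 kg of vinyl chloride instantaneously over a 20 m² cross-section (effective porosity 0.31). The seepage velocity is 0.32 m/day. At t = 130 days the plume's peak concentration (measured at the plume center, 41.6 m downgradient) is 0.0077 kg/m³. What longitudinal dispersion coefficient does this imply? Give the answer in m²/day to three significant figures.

At the plume center C_max = M/(n_e·A·√(4πDt)), so D = M²/(4πt·(n_e·A·C_max)²).
n_e·A·C_max = 0.31 × 20 × 0.0077 = 0.04774 kg/m.
D = 0.76²/(4π × 130 × 0.04774²) = 0.155 m²/day.

0.155 m²/day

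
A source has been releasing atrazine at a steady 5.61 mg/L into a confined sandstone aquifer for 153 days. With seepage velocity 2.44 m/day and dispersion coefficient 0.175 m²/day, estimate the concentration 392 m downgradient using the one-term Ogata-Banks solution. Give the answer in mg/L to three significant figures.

For a continuous step input, C/C₀ ≈ ½·erfc((x−vt)/(2√(Dt))).
vt = 2.44 × 153 = 373.32 m and 2√(Dt) = 2√(0.175 × 153) = 10.35 m.
Argument (x−vt)/(2√(Dt)) = (392 − 373.32)/10.35 = 1.805; ½·erfc(1.805) = 0.005345.
C = 5.61 × 0.005345 = 0.0300 mg/L.

0.0300 mg/L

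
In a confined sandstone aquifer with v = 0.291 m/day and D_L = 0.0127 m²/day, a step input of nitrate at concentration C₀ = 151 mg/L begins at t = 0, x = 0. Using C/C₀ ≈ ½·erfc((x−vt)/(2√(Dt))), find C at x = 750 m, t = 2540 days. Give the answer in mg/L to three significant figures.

For a continuous step input, C/C₀ ≈ ½·erfc((x−vt)/(2√(Dt))).
vt = 0.291 × 2540 = 739.14 m and 2√(Dt) = 2√(0.0127 × 2540) = 11.36 m.
Argument (x−vt)/(2√(Dt)) = (750 − 739.14)/11.36 = 0.9560; ½·erfc(0.9560) = 0.08819.
C = 151 × 0.08819 = 13.3 mg/L.

13.3 mg/L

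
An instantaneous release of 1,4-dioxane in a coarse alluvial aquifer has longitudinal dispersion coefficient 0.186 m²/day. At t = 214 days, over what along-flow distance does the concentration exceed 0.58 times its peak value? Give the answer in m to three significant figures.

18.6 m

The plume is Gaussian with σ = √(2Dt) = √(2 × 0.186 × 214) = 8.922 m.
C/C_peak = exp(−Δx²/(2σ²)) = 0.58 ⇒ Δx = σ·√(−2 ln 0.58) = 8.922 × 1.044 = 9.315 m.
Width = 2Δx = 18.6 m.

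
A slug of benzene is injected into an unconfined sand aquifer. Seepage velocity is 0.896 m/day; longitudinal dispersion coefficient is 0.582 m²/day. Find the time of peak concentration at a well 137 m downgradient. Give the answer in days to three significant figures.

For the 1D instantaneous-source solution, setting ∂C/∂t = 0 at fixed x gives v²t² + 2Dt − x² = 0, so t = (√(D² + v²x²) − D)/v².
√(D² + v²x²) = √(0.582² + 0.896² × 137²) = 122.8; v² = 0.802816.
t = (122.8 − 0.582)/0.802816 = 152 days (vs. the pure-advection estimate x/v = 153 d).

152 days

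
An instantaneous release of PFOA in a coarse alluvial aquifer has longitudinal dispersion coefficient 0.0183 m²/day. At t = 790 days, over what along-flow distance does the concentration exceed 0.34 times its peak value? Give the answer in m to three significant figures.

15.8 m

The plume is Gaussian with σ = √(2Dt) = √(2 × 0.0183 × 790) = 5.377 m.
C/C_peak = exp(−Δx²/(2σ²)) = 0.34 ⇒ Δx = σ·√(−2 ln 0.34) = 5.377 × 1.469 = 7.899 m.
Width = 2Δx = 15.8 m.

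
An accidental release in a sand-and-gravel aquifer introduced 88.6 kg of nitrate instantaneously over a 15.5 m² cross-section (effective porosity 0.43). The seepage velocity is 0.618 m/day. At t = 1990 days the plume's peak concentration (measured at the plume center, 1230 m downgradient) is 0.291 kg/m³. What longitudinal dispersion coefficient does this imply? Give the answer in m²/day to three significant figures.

At the plume center C_max = M/(n_e·A·√(4πDt)), so D = M²/(4πt·(n_e·A·C_max)²).
n_e·A·C_max = 0.43 × 15.5 × 0.291 = 1.940 kg/m.
D = 88.6²/(4π × 1990 × 1.940²) = 0.0834 m²/day.

0.0834 m²/day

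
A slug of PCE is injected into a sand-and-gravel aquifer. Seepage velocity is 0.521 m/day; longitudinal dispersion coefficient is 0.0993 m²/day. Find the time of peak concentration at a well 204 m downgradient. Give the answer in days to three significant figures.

391 days

For the 1D instantaneous-source solution, setting ∂C/∂t = 0 at fixed x gives v²t² + 2Dt − x² = 0, so t = (√(D² + v²x²) − D)/v².
√(D² + v²x²) = √(0.0993² + 0.521² × 204²) = 106.3; v² = 0.271441.
t = (106.3 − 0.0993)/0.271441 = 391 days (vs. the pure-advection estimate x/v = 392 d).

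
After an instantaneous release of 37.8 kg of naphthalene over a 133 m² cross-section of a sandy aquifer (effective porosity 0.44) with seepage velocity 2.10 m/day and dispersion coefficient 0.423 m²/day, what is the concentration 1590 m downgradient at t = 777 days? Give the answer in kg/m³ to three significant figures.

0.00268 kg/m³

For an instantaneous plane source, C(x,t) = M/(n_e·A·√(4πDt)) · exp(−(x−vt)²/(4Dt)), with n_e·A the pore (flow) area.
Plume center vt = 2.10 × 777 = 1631.7 m, so the well at 1590 m is 41.7 m upgradient of the peak.
√(4πDt) = 64.27 m, giving peak height M/(n_e·A·√(4πDt)) = 37.8/(0.44 × 133 × 64.27) = 0.01005 kg/m³.
(x−vt)²/(4Dt) = (-41.7)²/(4 × 0.423 × 777) = 1.323; exp(−1.323) = 0.2663.
C = 0.01005 × 0.2663 = 0.00268 kg/m³.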